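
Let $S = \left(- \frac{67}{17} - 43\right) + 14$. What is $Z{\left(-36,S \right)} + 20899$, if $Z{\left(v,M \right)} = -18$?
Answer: $20881$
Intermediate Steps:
$S = - \frac{560}{17}$ ($S = \left(\left(-67\right) \frac{1}{17} - 43\right) + 14 = \left(- \frac{67}{17} - 43\right) + 14 = - \frac{798}{17} + 14 = - \frac{560}{17} \approx -32.941$)
$Z{\left(-36,S \right)} + 20899 = -18 + 20899 = 20881$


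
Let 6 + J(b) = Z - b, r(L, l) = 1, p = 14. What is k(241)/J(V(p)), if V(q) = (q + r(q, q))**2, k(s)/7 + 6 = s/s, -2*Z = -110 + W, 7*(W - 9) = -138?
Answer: 490/2389 ≈ 0.20511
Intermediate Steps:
W = -75/7 (W = 9 + (1/7)*(-138) = 9 - 138/7 = -75/7 ≈ -10.714)
Z = 845/14 (Z = -(-110 - 75/7)/2 = -1/2*(-845/7) = 845/14 ≈ 60.357)
k(s) = -35 (k(s) = -42 + 7*(s/s) = -42 + 7*1 = -42 + 7 = -35)
V(q) = (1 + q)**2 (V(q) = (q + 1)**2 = (1 + q)**2)
J(b) = 761/14 - b (J(b) = -6 + (845/14 - b) = 761/14 - b)
k(241)/J(V(p)) = -35/(761/14 - (1 + 14)**2) = -35/(761/14 - 1*15**2) = -35/(761/14 - 1*225) = -35/(761/14 - 225) = -35/(-2389/14) = -35*(-14/2389) = 490/2389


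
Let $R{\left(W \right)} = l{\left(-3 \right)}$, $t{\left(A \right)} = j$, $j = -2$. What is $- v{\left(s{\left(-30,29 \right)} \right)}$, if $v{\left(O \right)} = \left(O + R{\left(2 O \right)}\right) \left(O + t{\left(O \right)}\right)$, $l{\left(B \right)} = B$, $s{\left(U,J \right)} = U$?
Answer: $-1056$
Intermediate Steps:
$t{\left(A \right)} = -2$
$R{\left(W \right)} = -3$
$v{\left(O \right)} = \left(-3 + O\right) \left(-2 + O\right)$ ($v{\left(O \right)} = \left(O - 3\right) \left(O - 2\right) = \left(-3 + O\right) \left(-2 + O\right)$)
$- v{\left(s{\left(-30,29 \right)} \right)} = - (6 + \left(-30\right)^{2} - -150) = - (6 + 900 + 150) = \left(-1\right) 1056 = -1056$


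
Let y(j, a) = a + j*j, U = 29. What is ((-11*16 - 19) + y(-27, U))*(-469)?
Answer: -264047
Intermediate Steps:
y(j, a) = a + j²
((-11*16 - 19) + y(-27, U))*(-469) = ((-11*16 - 19) + (29 + (-27)²))*(-469) = ((-176 - 19) + (29 + 729))*(-469) = (-195 + 758)*(-469) = 563*(-469) = -264047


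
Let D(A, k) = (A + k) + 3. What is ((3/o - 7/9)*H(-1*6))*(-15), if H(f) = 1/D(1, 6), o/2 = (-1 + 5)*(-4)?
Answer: 251/192 ≈ 1.3073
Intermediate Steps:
o = -32 (o = 2*((-1 + 5)*(-4)) = 2*(4*(-4)) = 2*(-16) = -32)
D(A, k) = 3 + A + k
H(f) = ⅒ (H(f) = 1/(3 + 1 + 6) = 1/10 = ⅒)
((3/o - 7/9)*H(-1*6))*(-15) = ((3/(-32) - 7/9)*(⅒))*(-15) = ((3*(-1/32) - 7*⅑)*(⅒))*(-15) = ((-3/32 - 7/9)*(⅒))*(-15) = -251/288*⅒*(-15) = -251/2880*(-15) = 251/192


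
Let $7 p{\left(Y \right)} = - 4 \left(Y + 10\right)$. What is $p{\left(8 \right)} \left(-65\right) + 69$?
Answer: $\frac{5163}{7} \approx 737.57$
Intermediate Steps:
$p{\left(Y \right)} = - \frac{40}{7} - \frac{4 Y}{7}$ ($p{\left(Y \right)} = \frac{\left(-4\right) \left(Y + 10\right)}{7} = \frac{\left(-4\right) \left(10 + Y\right)}{7} = \frac{-40 - 4 Y}{7} = - \frac{40}{7} - \frac{4 Y}{7}$)
$p{\left(8 \right)} \left(-65\right) + 69 = \left(- \frac{40}{7} - \frac{32}{7}\right) \left(-65\right) + 69 = \left(- \frac{72}{7}\right) \left(-65\right) + 69 = \frac{4680}{7} + 69 = \frac{5163}{7}$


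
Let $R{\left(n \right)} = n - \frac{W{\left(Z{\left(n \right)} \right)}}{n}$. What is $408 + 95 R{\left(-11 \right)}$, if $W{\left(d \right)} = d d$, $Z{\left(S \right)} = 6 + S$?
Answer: $- \frac{4632}{11} \approx -421.09$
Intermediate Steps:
$W{\left(d \right)} = d^{2}$
$R{\left(n \right)} = n - \frac{\left(6 + n\right)^{2}}{n}$
$408 + 95 R{\left(-11 \right)} = 408 + 95 \left(-12 - \frac{36}{-11}\right) = 408 + 95 \left(-12 - - \frac{36}{11}\right) = 408 + 95 \left(-12 + \frac{36}{11}\right) = 408 + 95 \left(- \frac{96}{11}\right) = 408 - \frac{9120}{11} = - \frac{4632}{11}$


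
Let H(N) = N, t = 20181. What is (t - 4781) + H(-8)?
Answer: 15392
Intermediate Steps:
(t - 4781) + H(-8) = (20181 - 4781) - 8 = 15400 - 8 = 15392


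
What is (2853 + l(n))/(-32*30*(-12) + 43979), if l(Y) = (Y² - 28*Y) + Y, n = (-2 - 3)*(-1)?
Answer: 2743/55499 ≈ 0.049424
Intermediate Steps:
n = 5 (n = -5*(-1) = 5)
l(Y) = Y² - 27*Y
(2853 + l(n))/(-32*30*(-12) + 43979) = (2853 + 5*(-27 + 5))/(-32*30*(-12) + 43979) = (2853 + 5*(-22))/(-960*(-12) + 43979) = (2853 - 110)/(11520 + 43979) = 2743/55499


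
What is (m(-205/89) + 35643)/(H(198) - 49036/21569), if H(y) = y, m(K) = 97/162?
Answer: 124545078647/683903412 ≈ 182.11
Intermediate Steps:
m(K) = 97/162 (m(K) = 97*(1/162) = 97/162)
(m(-205/89) + 35643)/(H(198) - 49036/21569) = (97/162 + 35643)/(198 - 49036/21569) = 5774263/(162*(198 - 49036*1/21569)) = 5774263/(162*(198 - 49036/21569)) = 5774263/(162*(4221626/21569)) = (5774263/162)*(21569/4221626) = 124545078647/683903412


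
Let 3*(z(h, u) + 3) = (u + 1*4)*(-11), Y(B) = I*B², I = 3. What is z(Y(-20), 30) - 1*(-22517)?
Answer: 67168/3 ≈ 22389.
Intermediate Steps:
Y(B) = 3*B²
z(h, u) = -53/3 - 11*u/3 (z(h, u) = -3 + ((u + 1*4)*(-11))/3 = -3 + ((u + 4)*(-11))/3 = -3 + ((4 + u)*(-11))/3 = -3 + (-44 - 11*u)/3 = -3 + (-44/3 - 11*u/3) = -53/3 - 11*u/3)
z(Y(-20), 30) - 1*(-22517) = (-53/3 - 11/3*30) - 1*(-22517) = (-53/3 - 110) + 22517 = -383/3 + 22517 = 67168/3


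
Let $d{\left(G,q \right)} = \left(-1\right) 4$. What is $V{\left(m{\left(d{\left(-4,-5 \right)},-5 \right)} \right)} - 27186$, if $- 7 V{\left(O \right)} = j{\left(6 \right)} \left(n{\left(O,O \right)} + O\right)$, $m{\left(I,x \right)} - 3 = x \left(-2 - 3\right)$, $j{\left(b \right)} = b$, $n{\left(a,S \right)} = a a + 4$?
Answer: $- \frac{195198}{7} \approx -27885.0$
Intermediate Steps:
$n{\left(a,S \right)} = 4 + a^{2}$ ($n{\left(a,S \right)} = a^{2} + 4 = 4 + a^{2}$)
$d{\left(G,q \right)} = -4$
$m{\left(I,x \right)} = 3 - 5 x$ ($m{\left(I,x \right)} = 3 + x \left(-2 - 3\right) = 3 + x \left(-5\right) = 3 - 5 x$)
$V{\left(O \right)} = - \frac{24}{7} - \frac{6 O}{7} - \frac{6 O^{2}}{7}$ ($V{\left(O \right)} = - \frac{6 \left(\left(4 + O^{2}\right) + O\right)}{7} = - \frac{6 \left(4 + O + O^{2}\right)}{7} = - \frac{24 + 6 O + 6 O^{2}}{7} = - \frac{24}{7} - \frac{6 O}{7} - \frac{6 O^{2}}{7}$)
$V{\left(m{\left(d{\left(-4,-5 \right)},-5 \right)} \right)} - 27186 = \left(- \frac{24}{7} - \frac{6 \left(3 - -25\right)}{7} - \frac{6 \left(3 - -25\right)^{2}}{7}\right) - 27186 = \left(- \frac{24}{7} - \frac{6 \left(3 + 25\right)}{7} - \frac{6 \left(3 + 25\right)^{2}}{7}\right) - 27186 = \left(- \frac{24}{7} - 24 - \frac{6 \cdot 28^{2}}{7}\right) - 27186 = \left(- \frac{24}{7} - 24 - 672\right) - 27186 = - \frac{4896}{7} - 27186 = - \frac{195198}{7}$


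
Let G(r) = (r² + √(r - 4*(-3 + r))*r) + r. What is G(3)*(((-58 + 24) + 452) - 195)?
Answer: 2676 + 669*√3 ≈ 3834.7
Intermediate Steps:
G(r) = r + r² + r*√(12 - 3*r) (G(r) = (r² + √(r + (12 - 4*r))*r) + r = (r² + √(12 - 3*r)*r) + r = (r² + r*√(12 - 3*r)) + r = r + r² + r*√(12 - 3*r))
G(3)*(((-58 + 24) + 452) - 195) = (3*(1 + 3 + √(12 - 3*3)))*(((-58 + 24) + 452) - 195) = (3*(1 + 3 + √(12 - 9)))*((-34 + 452) - 195) = (3*(1 + 3 + √3))*(418 - 195) = (3*(4 + √3))*223 = (12 + 3*√3)*223 = 2676 + 669*√3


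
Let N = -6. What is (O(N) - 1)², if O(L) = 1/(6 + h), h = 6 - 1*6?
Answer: 25/36 ≈ 0.69444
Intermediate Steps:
h = 0 (h = 6 - 6 = 0)
O(L) = ⅙ (O(L) = 1/(6 + 0) = 1/6 = ⅙)
(O(N) - 1)² = (⅙ - 1)² = (-⅚)² = 25/36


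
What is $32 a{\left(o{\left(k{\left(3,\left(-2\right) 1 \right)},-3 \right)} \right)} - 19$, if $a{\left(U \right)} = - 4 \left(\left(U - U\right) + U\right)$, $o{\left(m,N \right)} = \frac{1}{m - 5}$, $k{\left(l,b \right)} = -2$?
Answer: $- \frac{5}{7} \approx -0.71429$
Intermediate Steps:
$o{\left(m,N \right)} = \frac{1}{-5 + m}$
$a{\left(U \right)} = - 4 U$ ($a{\left(U \right)} = - 4 \left(0 + U\right) = - 4 U$)
$32 a{\left(o{\left(k{\left(3,\left(-2\right) 1 \right)},-3 \right)} \right)} - 19 = 32 \left(- \frac{4}{-5 - 2}\right) - 19 = 32 \left(- \frac{4}{-7}\right) - 19 = 32 \left(\left(-4\right) \left(- \frac{1}{7}\right)\right) - 19 = 32 \cdot \frac{4}{7} - 19 = \frac{128}{7} - 19 = - \frac{5}{7}$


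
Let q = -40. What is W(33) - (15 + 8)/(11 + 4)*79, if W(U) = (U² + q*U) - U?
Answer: -5777/15 ≈ -385.13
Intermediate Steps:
W(U) = U² - 41*U (W(U) = (U² - 40*U) - U = U² - 41*U)
W(33) - (15 + 8)/(11 + 4)*79 = 33*(-41 + 33) - (15 + 8)/(11 + 4)*79 = 33*(-8) - 23/15*79 = -264 - 23*(1/15)*79 = -264 - 23*79/15 = -264 - 1*1817/15 = -264 - 1817/15 = -5777/15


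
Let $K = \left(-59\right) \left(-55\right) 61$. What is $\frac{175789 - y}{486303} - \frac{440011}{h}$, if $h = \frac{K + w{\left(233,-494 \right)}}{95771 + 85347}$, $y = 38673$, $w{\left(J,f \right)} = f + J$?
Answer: $- \frac{19377680763307475}{48067161126} \approx -4.0314 \cdot 10^{5}$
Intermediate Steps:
$w{\left(J,f \right)} = J + f$
$K = 197945$ ($K = 3245 \cdot 61 = 197945$)
$h = \frac{98842}{90559}$ ($h = \frac{197945 + \left(233 - 494\right)}{95771 + 85347} = \frac{197945 - 261}{181118} = 197684 \cdot \frac{1}{181118} = \frac{98842}{90559} \approx 1.0915$)
$\frac{175789 - y}{486303} - \frac{440011}{h} = \frac{175789 - 38673}{486303} - \frac{440011}{\frac{98842}{90559}} = \left(175789 - 38673\right) \frac{1}{486303} - \frac{39846956149}{98842} = 137116 \cdot \frac{1}{486303} - \frac{39846956149}{98842} = \frac{137116}{486303} - \frac{39846956149}{98842} = - \frac{19377680763307475}{48067161126}$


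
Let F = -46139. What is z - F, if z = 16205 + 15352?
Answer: 77696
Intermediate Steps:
z = 31557
z - F = 31557 - 1*(-46139) = 31557 + 46139 = 77696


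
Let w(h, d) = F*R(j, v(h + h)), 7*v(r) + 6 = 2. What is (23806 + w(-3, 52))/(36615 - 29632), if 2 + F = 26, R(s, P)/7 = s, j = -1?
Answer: 23638/6983 ≈ 3.3851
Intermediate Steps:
v(r) = -4/7 (v(r) = -6/7 + (⅐)*2 = -6/7 + 2/7 = -4/7)
R(s, P) = 7*s
F = 24 (F = -2 + 26 = 24)
w(h, d) = -168 (w(h, d) = 24*(7*(-1)) = 24*(-7) = -168)
(23806 + w(-3, 52))/(36615 - 29632) = (23806 - 168)/(36615 - 29632) = 23638/6983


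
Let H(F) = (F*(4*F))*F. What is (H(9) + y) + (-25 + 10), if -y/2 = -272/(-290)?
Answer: 420373/145 ≈ 2899.1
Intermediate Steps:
H(F) = 4*F³ (H(F) = (4*F²)*F = 4*F³)
y = -272/145 (y = -(-544)/(-290) = -(-544)*(-1)/290 = -2*136/145 = -272/145 ≈ -1.8759)
(H(9) + y) + (-25 + 10) = (4*9³ - 272/145) + (-25 + 10) = (4*729 - 272/145) - 15 = (2916 - 272/145) - 15 = 422548/145 - 15 = 420373/145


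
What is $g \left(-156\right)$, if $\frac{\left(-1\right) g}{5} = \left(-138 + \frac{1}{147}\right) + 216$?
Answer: $\frac{2981420}{49} \approx 60845.0$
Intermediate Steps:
$g = - \frac{57335}{147}$ ($g = - 5 \left(\left(-138 + \frac{1}{147}\right) + 216\right) = - 5 \left(- \frac{20285}{147} + 216\right) = \left(-5\right) \frac{11467}{147} = - \frac{57335}{147} \approx -390.03$)
$g \left(-156\right) = \left(- \frac{57335}{147}\right) \left(-156\right) = \frac{2981420}{49}$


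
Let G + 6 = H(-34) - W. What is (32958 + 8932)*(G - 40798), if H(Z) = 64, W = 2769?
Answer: -1822592010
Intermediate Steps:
G = -2711 (G = -6 + (64 - 1*2769) = -6 + (64 - 2769) = -6 - 2705 = -2711)
(32958 + 8932)*(G - 40798) = (32958 + 8932)*(-2711 - 40798) = 41890*(-43509) = -1822592010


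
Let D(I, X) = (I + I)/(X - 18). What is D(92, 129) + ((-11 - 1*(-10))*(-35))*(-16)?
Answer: -61976/111 ≈ -558.34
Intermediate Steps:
D(I, X) = 2*I/(-18 + X) (D(I, X) = (2*I)/(-18 + X) = 2*I/(-18 + X))
D(92, 129) + ((-11 - 1*(-10))*(-35))*(-16) = 2*92/(-18 + 129) + ((-11 - 1*(-10))*(-35))*(-16) = 2*92/111 + ((-11 + 10)*(-35))*(-16) = 2*92*(1/111) - 1*(-35)*(-16) = 184/111 + 35*(-16) = 184/111 - 560 = -61976/111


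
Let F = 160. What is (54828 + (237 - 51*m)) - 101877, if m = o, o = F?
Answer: -54972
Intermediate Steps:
o = 160
m = 160
(54828 + (237 - 51*m)) - 101877 = (54828 + (237 - 51*160)) - 101877 = (54828 + (237 - 8160)) - 101877 = (54828 - 7923) - 101877 = 46905 - 101877 = -54972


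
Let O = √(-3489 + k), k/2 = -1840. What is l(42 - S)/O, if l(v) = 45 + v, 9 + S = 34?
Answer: -62*I*√7169/7169 ≈ -0.73225*I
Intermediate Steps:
S = 25 (S = -9 + 34 = 25)
k = -3680 (k = 2*(-1840) = -3680)
O = I*√7169 (O = √(-3489 - 3680) = √(-7169) = I*√7169 ≈ 84.67*I)
l(42 - S)/O = (45 + (42 - 1*25))/((I*√7169)) = (45 + (42 - 25))*(-I*√7169/7169) = (45 + 17)*(-I*√7169/7169) = 62*(-I*√7169/7169) = -62*I*√7169/7169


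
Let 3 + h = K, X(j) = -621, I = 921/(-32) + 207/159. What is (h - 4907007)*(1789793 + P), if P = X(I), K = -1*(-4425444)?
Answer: -861604403352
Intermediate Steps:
I = -46605/1696 (I = 921*(-1/32) + 207*(1/159) = -921/32 + 69/53 = -46605/1696 ≈ -27.479)
K = 4425444
P = -621
h = 4425441 (h = -3 + 4425444 = 4425441)
(h - 4907007)*(1789793 + P) = (4425441 - 4907007)*(1789793 - 621) = -481566*1789172 = -861604403352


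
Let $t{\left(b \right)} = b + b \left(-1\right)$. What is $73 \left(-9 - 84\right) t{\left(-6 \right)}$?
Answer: $0$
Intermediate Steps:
$t{\left(b \right)} = 0$ ($t{\left(b \right)} = b - b = 0$)
$73 \left(-9 - 84\right) t{\left(-6 \right)} = 73 \left(-9 - 84\right) 0 = 73 \left(-93\right) 0 = \left(-6789\right) 0 = 0$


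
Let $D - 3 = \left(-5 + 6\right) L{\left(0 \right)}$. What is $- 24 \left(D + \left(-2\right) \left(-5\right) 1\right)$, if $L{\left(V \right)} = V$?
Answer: $-312$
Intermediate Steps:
$D = 3$ ($D = 3 + \left(-5 + 6\right) 0 = 3 + 1 \cdot 0 = 3 + 0 = 3$)
$- 24 \left(D + \left(-2\right) \left(-5\right) 1\right) = - 24 \left(3 + \left(-2\right) \left(-5\right) 1\right) = - 24 \left(3 + 10 \cdot 1\right) = - 24 \left(3 + 10\right) = \left(-24\right) 13 = -312$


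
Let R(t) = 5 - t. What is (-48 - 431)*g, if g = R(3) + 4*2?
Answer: -4790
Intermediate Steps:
g = 10 (g = (5 - 1*3) + 4*2 = (5 - 3) + 8 = 2 + 8 = 10)
(-48 - 431)*g = (-48 - 431)*10 = -479*10 = -4790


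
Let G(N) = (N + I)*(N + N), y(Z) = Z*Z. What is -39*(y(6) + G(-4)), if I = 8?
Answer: -156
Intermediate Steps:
y(Z) = Z²
G(N) = 2*N*(8 + N) (G(N) = (N + 8)*(N + N) = (8 + N)*(2*N) = 2*N*(8 + N))
-39*(y(6) + G(-4)) = -39*(6² + 2*(-4)*(8 - 4)) = -39*(36 + 2*(-4)*4) = -39*(36 - 32) = -39*4 = -156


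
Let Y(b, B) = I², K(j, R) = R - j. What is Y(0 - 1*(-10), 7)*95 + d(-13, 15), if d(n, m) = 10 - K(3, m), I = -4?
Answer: 1518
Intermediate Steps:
d(n, m) = 13 - m (d(n, m) = 10 - (m - 1*3) = 10 - (m - 3) = 10 - (-3 + m) = 10 + (3 - m) = 13 - m)
Y(b, B) = 16 (Y(b, B) = (-4)² = 16)
Y(0 - 1*(-10), 7)*95 + d(-13, 15) = 16*95 + (13 - 1*15) = 1520 + (13 - 15) = 1520 - 2 = 1518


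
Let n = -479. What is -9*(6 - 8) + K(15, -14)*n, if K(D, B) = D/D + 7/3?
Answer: -4736/3 ≈ -1578.7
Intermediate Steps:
K(D, B) = 10/3 (K(D, B) = 1 + 7*(⅓) = 1 + 7/3 = 10/3)
-9*(6 - 8) + K(15, -14)*n = -9*(6 - 8) + (10/3)*(-479) = -9*(-2) - 4790/3 = 18 - 4790/3 = -4736/3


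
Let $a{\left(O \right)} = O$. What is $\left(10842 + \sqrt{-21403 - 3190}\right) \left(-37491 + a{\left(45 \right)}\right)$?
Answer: $-405989532 - 37446 i \sqrt{24593} \approx -4.0599 \cdot 10^{8} - 5.8723 \cdot 10^{6} i$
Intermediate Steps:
$\left(10842 + \sqrt{-21403 - 3190}\right) \left(-37491 + a{\left(45 \right)}\right) = \left(10842 + \sqrt{-21403 - 3190}\right) \left(-37491 + 45\right) = \left(10842 + \sqrt{-24593}\right) \left(-37446\right) = \left(10842 + i \sqrt{24593}\right) \left(-37446\right) = -405989532 - 37446 i \sqrt{24593}$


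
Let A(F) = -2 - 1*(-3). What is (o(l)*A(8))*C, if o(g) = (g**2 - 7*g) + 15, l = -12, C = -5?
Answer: -1215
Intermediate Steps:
A(F) = 1 (A(F) = -2 + 3 = 1)
o(g) = 15 + g**2 - 7*g
(o(l)*A(8))*C = ((15 + (-12)**2 - 7*(-12))*1)*(-5) = ((15 + 144 + 84)*1)*(-5) = (243*1)*(-5) = 243*(-5) = -1215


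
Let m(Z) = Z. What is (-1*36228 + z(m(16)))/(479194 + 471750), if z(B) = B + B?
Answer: -9049/237736 ≈ -0.038063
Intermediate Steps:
z(B) = 2*B
(-1*36228 + z(m(16)))/(479194 + 471750) = (-1*36228 + 2*16)/(479194 + 471750) = (-36228 + 32)/950944 = -36196*1/950944 = -9049/237736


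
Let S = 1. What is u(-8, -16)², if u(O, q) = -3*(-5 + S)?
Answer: 144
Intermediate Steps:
u(O, q) = 12 (u(O, q) = -3*(-5 + 1) = -3*(-4) = 12)
u(-8, -16)² = 12² = 144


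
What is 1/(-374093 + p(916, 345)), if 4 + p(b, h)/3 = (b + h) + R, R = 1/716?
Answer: -716/265150549 ≈ -2.7004e-6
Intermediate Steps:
R = 1/716 ≈ 0.0013966
p(b, h) = -8589/716 + 3*b + 3*h (p(b, h) = -12 + 3*((b + h) + 1/716) = -12 + 3*(1/716 + b + h) = -12 + (3/716 + 3*b + 3*h) = -8589/716 + 3*b + 3*h)
1/(-374093 + p(916, 345)) = 1/(-374093 + (-8589/716 + 3*916 + 3*345)) = 1/(-374093 + (-8589/716 + 2748 + 1035)) = 1/(-374093 + 2700039/716) = 1/(-265150549/716) = -716/265150549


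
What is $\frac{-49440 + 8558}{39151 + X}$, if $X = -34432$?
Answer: $- \frac{40882}{4719} \approx -8.6633$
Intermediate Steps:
$\frac{-49440 + 8558}{39151 + X} = \frac{-49440 + 8558}{39151 - 34432} = - \frac{40882}{4719}$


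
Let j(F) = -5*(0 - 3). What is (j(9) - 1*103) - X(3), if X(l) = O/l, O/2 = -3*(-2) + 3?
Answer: -94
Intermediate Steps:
O = 18 (O = 2*(-3*(-2) + 3) = 2*(6 + 3) = 2*9 = 18)
j(F) = 15 (j(F) = -5*(-3) = 15)
X(l) = 18/l
(j(9) - 1*103) - X(3) = (15 - 1*103) - 18/3 = (15 - 103) - 18/3 = -88 - 1*6 = -88 - 6 = -94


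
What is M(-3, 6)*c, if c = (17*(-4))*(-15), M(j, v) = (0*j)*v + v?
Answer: 6120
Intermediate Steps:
M(j, v) = v (M(j, v) = 0*v + v = 0 + v = v)
c = 1020 (c = -68*(-15) = 1020)
M(-3, 6)*c = 6*1020 = 6120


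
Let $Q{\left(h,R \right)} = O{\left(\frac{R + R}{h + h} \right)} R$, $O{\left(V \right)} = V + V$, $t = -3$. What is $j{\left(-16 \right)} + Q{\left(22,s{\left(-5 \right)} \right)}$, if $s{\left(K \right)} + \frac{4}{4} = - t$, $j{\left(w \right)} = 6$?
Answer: $\frac{70}{11} \approx 6.3636$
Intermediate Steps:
$O{\left(V \right)} = 2 V$
$s{\left(K \right)} = 2$ ($s{\left(K \right)} = -1 - -3 = -1 + 3 = 2$)
$Q{\left(h,R \right)} = \frac{2 R^{2}}{h}$ ($Q{\left(h,R \right)} = 2 \frac{R + R}{h + h} R = 2 \frac{2 R}{2 h} R = 2 \cdot 2 R \frac{1}{2 h} R = 2 \frac{R}{h} R = \frac{2 R}{h} R = \frac{2 R^{2}}{h}$)
$j{\left(-16 \right)} + Q{\left(22,s{\left(-5 \right)} \right)} = 6 + \frac{2 \cdot 2^{2}}{22} = 6 + 2 \cdot 4 \cdot \frac{1}{22} = 6 + \frac{4}{11} = \frac{70}{11}$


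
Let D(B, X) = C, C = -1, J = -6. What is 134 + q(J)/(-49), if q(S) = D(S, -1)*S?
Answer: 6560/49 ≈ 133.88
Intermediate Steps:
D(B, X) = -1
q(S) = -S
134 + q(J)/(-49) = 134 + (-1*(-6))/(-49) = 134 - 1/49*6 = 134 - 6/49 = 6560/49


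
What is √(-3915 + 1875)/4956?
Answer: I*√510/2478 ≈ 0.0091135*I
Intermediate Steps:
√(-3915 + 1875)/4956 = √(-2040)*(1/4956) = (2*I*√510)*(1/4956) = I*√510/2478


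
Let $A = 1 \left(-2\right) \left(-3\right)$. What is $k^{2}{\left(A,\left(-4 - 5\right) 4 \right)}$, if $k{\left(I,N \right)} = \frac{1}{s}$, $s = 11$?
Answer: $\frac{1}{121} \approx 0.0082645$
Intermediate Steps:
$A = 6$ ($A = \left(-2\right) \left(-3\right) = 6$)
$k{\left(I,N \right)} = \frac{1}{11}$
$k^{2}{\left(A,\left(-4 - 5\right) 4 \right)} = \left(\frac{1}{11}\right)^{2} = \frac{1}{121}$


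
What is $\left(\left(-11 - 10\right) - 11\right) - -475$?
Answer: $443$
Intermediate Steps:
$\left(\left(-11 - 10\right) - 11\right) - -475 = \left(-21 - 11\right) + 475 = -32 + 475 = 443$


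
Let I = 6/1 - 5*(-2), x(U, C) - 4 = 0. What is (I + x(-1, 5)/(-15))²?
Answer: 55696/225 ≈ 247.54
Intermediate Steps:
x(U, C) = 4 (x(U, C) = 4 + 0 = 4)
I = 16 (I = 6*1 + 10 = 6 + 10 = 16)
(I + x(-1, 5)/(-15))² = (16 + 4/(-15))² = (16 + 4*(-1/15))² = (16 - 4/15)² = (236/15)² = 55696/225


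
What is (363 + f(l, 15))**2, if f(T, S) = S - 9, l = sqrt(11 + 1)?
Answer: 136161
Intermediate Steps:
l = 2*sqrt(3) (l = sqrt(12) = 2*sqrt(3) ≈ 3.4641)
f(T, S) = -9 + S
(363 + f(l, 15))**2 = (363 + (-9 + 15))**2 = (363 + 6)**2 = 369**2 = 136161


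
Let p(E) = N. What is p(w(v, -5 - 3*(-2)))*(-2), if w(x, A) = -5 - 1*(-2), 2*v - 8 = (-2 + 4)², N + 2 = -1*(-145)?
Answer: -286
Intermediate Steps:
N = 143 (N = -2 - 1*(-145) = -2 + 145 = 143)
v = 6 (v = 4 + (-2 + 4)²/2 = 4 + (½)*2² = 4 + (½)*4 = 4 + 2 = 6)
w(x, A) = -3 (w(x, A) = -5 + 2 = -3)
p(E) = 143
p(w(v, -5 - 3*(-2)))*(-2) = 143*(-2) = -286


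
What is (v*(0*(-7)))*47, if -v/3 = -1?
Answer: 0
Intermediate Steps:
v = 3 (v = -3*(-1) = 3)
(v*(0*(-7)))*47 = (3*(0*(-7)))*47 = (3*0)*47 = 0*47 = 0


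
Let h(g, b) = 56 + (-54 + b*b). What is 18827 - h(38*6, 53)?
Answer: 16016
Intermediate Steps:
h(g, b) = 2 + b² (h(g, b) = 56 + (-54 + b²) = 2 + b²)
18827 - h(38*6, 53) = 18827 - (2 + 53²) = 18827 - (2 + 2809) = 18827 - 1*2811 = 18827 - 2811 = 16016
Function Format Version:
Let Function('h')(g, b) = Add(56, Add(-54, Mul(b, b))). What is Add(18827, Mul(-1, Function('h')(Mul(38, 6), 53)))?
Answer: 16016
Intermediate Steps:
Function('h')(g, b) = Add(2, Pow(b, 2)) (Function('h')(g, b) = Add(56, Add(-54, Pow(b, 2))) = Add(2, Pow(b, 2)))
Add(18827, Mul(-1, Function('h')(Mul(38, 6), 53))) = Add(18827, Mul(-1, Add(2, Pow(53, 2)))) = Add(18827, Mul(-1, Add(2, 2809))) = Add(18827, Mul(-1, 2811)) = Add(18827, -2811) = 16016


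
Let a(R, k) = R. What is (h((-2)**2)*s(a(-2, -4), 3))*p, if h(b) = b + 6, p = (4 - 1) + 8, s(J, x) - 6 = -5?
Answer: 110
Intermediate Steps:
s(J, x) = 1 (s(J, x) = 6 - 5 = 1)
p = 11 (p = 3 + 8 = 11)
h(b) = 6 + b
(h((-2)**2)*s(a(-2, -4), 3))*p = ((6 + (-2)**2)*1)*11 = ((6 + 4)*1)*11 = (10*1)*11 = 10*11 = 110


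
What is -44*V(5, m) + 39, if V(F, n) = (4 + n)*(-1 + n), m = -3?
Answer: 215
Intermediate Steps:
V(F, n) = (-1 + n)*(4 + n)
-44*V(5, m) + 39 = -44*(-4 + (-3)² + 3*(-3)) + 39 = -44*(-4 + 9 - 9) + 39 = -44*(-4) + 39 = 176 + 39 = 215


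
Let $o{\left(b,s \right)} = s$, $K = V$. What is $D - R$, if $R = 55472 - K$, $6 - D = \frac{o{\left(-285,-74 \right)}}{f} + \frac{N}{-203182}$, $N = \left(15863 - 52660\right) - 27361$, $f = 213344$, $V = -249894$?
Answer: $- \frac{3309163828986941}{10836915152} \approx -3.0536 \cdot 10^{5}$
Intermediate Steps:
$K = -249894$
$N = -64158$ ($N = -36797 - 27361 = -64158$)
$D = \frac{61603318691}{10836915152}$ ($D = 6 - \left(- \frac{74}{213344} - \frac{64158}{-203182}\right) = 6 - \left(\left(-74\right) \frac{1}{213344} - - \frac{32079}{101591}\right) = 6 - \left(- \frac{37}{106672} + \frac{32079}{101591}\right) = 6 - \frac{3418172221}{10836915152} = \frac{61603318691}{10836915152} \approx 5.6846$)
$R = 305366$ ($R = 55472 - -249894 = 55472 + 249894 = 305366$)
$D - R = \frac{61603318691}{10836915152} - 305366 = - \frac{3309163828986941}{10836915152}$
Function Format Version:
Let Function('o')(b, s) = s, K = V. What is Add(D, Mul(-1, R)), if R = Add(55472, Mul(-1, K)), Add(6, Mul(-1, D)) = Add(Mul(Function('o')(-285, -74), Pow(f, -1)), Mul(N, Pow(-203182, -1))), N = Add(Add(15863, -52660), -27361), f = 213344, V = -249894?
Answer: Rational(-3309163828986941, 10836915152) ≈ -3.0536e+5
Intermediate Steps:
K = -249894
N = -64158 (N = Add(-36797, -27361) = -64158)
D = Rational(61603318691, 10836915152) (D = Add(6, Mul(-1, Add(Mul(-74, Pow(213344, -1)), Mul(-64158, Pow(-203182, -1))))) = Add(6, Mul(-1, Add(Mul(-74, Rational(1, 213344)), Mul(-64158, Rational(-1, 203182))))) = Add(6, Mul(-1, Add(Rational(-37, 106672), Rational(32079, 101591)))) = Add(6, Mul(-1, Rational(3418172221, 10836915152))) = Add(6, Rational(-3418172221, 10836915152)) = Rational(61603318691, 10836915152) ≈ 5.6846)
R = 305366 (R = Add(55472, Mul(-1, -249894)) = Add(55472, 249894) = 305366)
Add(D, Mul(-1, R)) = Add(Rational(61603318691, 10836915152), Mul(-1, 305366)) = Add(Rational(61603318691, 10836915152), -305366) = Rational(-3309163828986941, 10836915152)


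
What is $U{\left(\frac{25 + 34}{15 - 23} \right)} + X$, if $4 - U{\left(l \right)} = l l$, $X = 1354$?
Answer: $\frac{83431}{64} \approx 1303.6$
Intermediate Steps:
$U{\left(l \right)} = 4 - l^{2}$ ($U{\left(l \right)} = 4 - l l = 4 - l^{2}$)
$U{\left(\frac{25 + 34}{15 - 23} \right)} + X = \left(4 - \left(\frac{25 + 34}{15 - 23}\right)^{2}\right) + 1354 = \left(4 - \left(\frac{59}{-8}\right)^{2}\right) + 1354 = \left(4 - \left(59 \left(- \frac{1}{8}\right)\right)^{2}\right) + 1354 = \left(4 - \left(- \frac{59}{8}\right)^{2}\right) + 1354 = \left(4 - \frac{3481}{64}\right) + 1354 = - \frac{3225}{64} + 1354 = \frac{83431}{64}$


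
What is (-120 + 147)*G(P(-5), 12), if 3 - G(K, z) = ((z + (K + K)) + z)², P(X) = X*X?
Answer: -147771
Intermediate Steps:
P(X) = X²
G(K, z) = 3 - (2*K + 2*z)² (G(K, z) = 3 - ((z + (K + K)) + z)² = 3 - ((z + 2*K) + z)² = 3 - (2*K + 2*z)²)
(-120 + 147)*G(P(-5), 12) = (-120 + 147)*(3 - 4*((-5)² + 12)²) = 27*(3 - 4*(25 + 12)²) = 27*(3 - 4*37²) = 27*(3 - 4*1369) = 27*(3 - 5476) = 27*(-5473) = -147771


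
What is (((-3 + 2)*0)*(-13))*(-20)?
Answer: 0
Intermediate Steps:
(((-3 + 2)*0)*(-13))*(-20) = (-1*0*(-13))*(-20) = (0*(-13))*(-20) = 0*(-20) = 0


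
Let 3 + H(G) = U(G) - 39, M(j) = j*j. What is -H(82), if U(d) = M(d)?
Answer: -6682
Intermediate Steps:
M(j) = j²
U(d) = d²
H(G) = -42 + G² (H(G) = -3 + (G² - 39) = -3 + (-39 + G²) = -42 + G²)
-H(82) = -(-42 + 82²) = -(-42 + 6724) = -1*6682 = -6682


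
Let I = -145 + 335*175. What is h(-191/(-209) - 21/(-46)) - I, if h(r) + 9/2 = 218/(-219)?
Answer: -25616647/438 ≈ -58486.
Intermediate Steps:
h(r) = -2407/438 (h(r) = -9/2 + 218/(-219) = -9/2 + 218*(-1/219) = -9/2 - 218/219 = -2407/438)
I = 58480 (I = -145 + 58625 = 58480)
h(-191/(-209) - 21/(-46)) - I = -2407/438 - 1*58480 = -2407/438 - 58480 = -25616647/438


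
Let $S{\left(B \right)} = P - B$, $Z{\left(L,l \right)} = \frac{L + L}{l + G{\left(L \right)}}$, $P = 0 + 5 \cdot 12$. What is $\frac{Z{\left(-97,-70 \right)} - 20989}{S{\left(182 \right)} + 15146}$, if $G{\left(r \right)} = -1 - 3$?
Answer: $- \frac{16177}{11581} \approx -1.3969$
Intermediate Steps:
$G{\left(r \right)} = -4$ ($G{\left(r \right)} = -1 - 3 = -4$)
$P = 60$ ($P = 0 + 60 = 60$)
$Z{\left(L,l \right)} = \frac{2 L}{-4 + l}$ ($Z{\left(L,l \right)} = \frac{L + L}{l - 4} = \frac{2 L}{-4 + l}$)
$S{\left(B \right)} = 60 - B$
$\frac{Z{\left(-97,-70 \right)} - 20989}{S{\left(182 \right)} + 15146} = \frac{2 \left(-97\right) \frac{1}{-4 - 70} - 20989}{\left(60 - 182\right) + 15146} = \frac{2 \left(-97\right) \frac{1}{-74} - 20989}{\left(60 - 182\right) + 15146} = \frac{2 \left(-97\right) \left(- \frac{1}{74}\right) - 20989}{-122 + 15146} = \frac{\frac{97}{37} - 20989}{15024} = \left(- \frac{776496}{37}\right) \frac{1}{15024} = - \frac{16177}{11581}$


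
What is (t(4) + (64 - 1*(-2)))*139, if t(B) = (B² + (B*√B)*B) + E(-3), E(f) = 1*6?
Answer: 16680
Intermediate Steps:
E(f) = 6
t(B) = 6 + B² + B^(5/2) (t(B) = (B² + (B*√B)*B) + 6 = (B² + B^(3/2)*B) + 6 = (B² + B^(5/2)) + 6 = 6 + B² + B^(5/2))
(t(4) + (64 - 1*(-2)))*139 = ((6 + 4² + 4^(5/2)) + (64 - 1*(-2)))*139 = ((6 + 16 + 32) + (64 + 2))*139 = (54 + 66)*139 = 120*139 = 16680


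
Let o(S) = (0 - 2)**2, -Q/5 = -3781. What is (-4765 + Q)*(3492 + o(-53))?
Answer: 49433440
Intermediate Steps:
Q = 18905 (Q = -5*(-3781) = 18905)
o(S) = 4 (o(S) = (-2)**2 = 4)
(-4765 + Q)*(3492 + o(-53)) = (-4765 + 18905)*(3492 + 4) = 14140*3496 = 49433440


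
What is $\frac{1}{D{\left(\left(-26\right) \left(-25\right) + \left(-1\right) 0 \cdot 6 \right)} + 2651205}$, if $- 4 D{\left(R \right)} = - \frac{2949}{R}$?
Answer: $\frac{2600}{6893135949} \approx 3.7719 \cdot 10^{-7}$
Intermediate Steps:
$D{\left(R \right)} = \frac{2949}{4 R}$ ($D{\left(R \right)} = - \frac{\left(-2949\right) \frac{1}{R}}{4} = \frac{2949}{4 R}$)
$\frac{1}{D{\left(\left(-26\right) \left(-25\right) + \left(-1\right) 0 \cdot 6 \right)} + 2651205} = \frac{1}{\frac{2949}{4 \left(\left(-26\right) \left(-25\right) + \left(-1\right) 0 \cdot 6\right)} + 2651205} = \frac{1}{\frac{2949}{4 \left(650 + 0 \cdot 6\right)} + 2651205} = \frac{1}{\frac{2949}{4 \left(650 + 0\right)} + 2651205} = \frac{1}{\frac{2949}{4 \cdot 650} + 2651205} = \frac{1}{\frac{2949}{4} \cdot \frac{1}{650} + 2651205} = \frac{1}{\frac{2949}{2600} + 2651205} = \frac{1}{\frac{6893135949}{2600}} = \frac{2600}{6893135949}$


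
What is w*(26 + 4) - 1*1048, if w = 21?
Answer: -418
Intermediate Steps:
w*(26 + 4) - 1*1048 = 21*(26 + 4) - 1*1048 = 21*30 - 1048 = 630 - 1048 = -418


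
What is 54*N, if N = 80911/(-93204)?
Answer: -80911/1726 ≈ -46.878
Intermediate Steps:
N = -80911/93204 (N = 80911*(-1/93204) = -80911/93204 ≈ -0.86811)
54*N = 54*(-80911/93204) = -80911/1726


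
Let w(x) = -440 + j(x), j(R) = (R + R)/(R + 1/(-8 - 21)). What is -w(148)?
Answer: 1879456/4291 ≈ 438.00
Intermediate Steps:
j(R) = 2*R/(-1/29 + R) (j(R) = (2*R)/(R + 1/(-29)) = (2*R)/(R - 1/29) = (2*R)/(-1/29 + R) = 2*R/(-1/29 + R))
w(x) = -440 + 58*x/(-1 + 29*x)
-w(148) = -2*(220 - 6351*148)/(-1 + 29*148) = -2*(220 - 939948)/(-1 + 4292) = -2*(-939728)/4291 = -1*(-1879456/4291) = 1879456/4291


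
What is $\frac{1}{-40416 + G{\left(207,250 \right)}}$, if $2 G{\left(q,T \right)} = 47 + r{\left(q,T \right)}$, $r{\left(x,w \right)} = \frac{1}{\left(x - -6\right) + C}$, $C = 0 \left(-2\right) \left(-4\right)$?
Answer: $- \frac{213}{8603602} \approx -2.4757 \cdot 10^{-5}$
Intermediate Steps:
$C = 0$ ($C = 0 \left(-4\right) = 0$)
$r{\left(x,w \right)} = \frac{1}{6 + x}$ ($r{\left(x,w \right)} = \frac{1}{\left(x - -6\right) + 0} = \frac{1}{\left(x + 6\right) + 0} = \frac{1}{\left(6 + x\right) + 0} = \frac{1}{6 + x}$)
$G{\left(q,T \right)} = \frac{47}{2} + \frac{1}{2 \left(6 + q\right)}$ ($G{\left(q,T \right)} = \frac{47 + \frac{1}{6 + q}}{2} = \frac{47}{2} + \frac{1}{2 \left(6 + q\right)}$)
$\frac{1}{-40416 + G{\left(207,250 \right)}} = \frac{1}{-40416 + \frac{283 + 47 \cdot 207}{2 \left(6 + 207\right)}} = \frac{1}{-40416 + \frac{283 + 9729}{2 \cdot 213}} = \frac{1}{-40416 + \frac{1}{2} \cdot \frac{1}{213} \cdot 10012} = \frac{1}{-40416 + \frac{5006}{213}} = \frac{1}{- \frac{8603602}{213}} = - \frac{213}{8603602}$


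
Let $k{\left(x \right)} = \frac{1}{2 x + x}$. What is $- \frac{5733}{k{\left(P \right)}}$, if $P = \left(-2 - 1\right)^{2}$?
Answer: $-154791$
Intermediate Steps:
$P = 9$ ($P = \left(-3\right)^{2} = 9$)
$k{\left(x \right)} = \frac{1}{3 x}$
$- \frac{5733}{k{\left(P \right)}} = - \frac{5733}{\frac{1}{3} \cdot \frac{1}{9}} = - 5733 \frac{1}{\frac{1}{27}} = \left(-5733\right) 27 = -154791$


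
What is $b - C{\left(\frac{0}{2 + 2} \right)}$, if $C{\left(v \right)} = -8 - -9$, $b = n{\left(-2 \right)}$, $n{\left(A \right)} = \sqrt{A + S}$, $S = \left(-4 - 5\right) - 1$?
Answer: $-1 + 2 i \sqrt{3} \approx -1.0 + 3.4641 i$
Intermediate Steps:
$S = -10$ ($S = -9 - 1 = -10$)
$n{\left(A \right)} = \sqrt{-10 + A}$ ($n{\left(A \right)} = \sqrt{A - 10} = \sqrt{-10 + A}$)
$b = 2 i \sqrt{3}$ ($b = \sqrt{-10 - 2} = \sqrt{-12} = 2 i \sqrt{3} \approx 3.4641 i$)
$C{\left(v \right)} = 1$ ($C{\left(v \right)} = -8 + 9 = 1$)
$b - C{\left(\frac{0}{2 + 2} \right)} = 2 i \sqrt{3} - 1 = -1 + 2 i \sqrt{3}$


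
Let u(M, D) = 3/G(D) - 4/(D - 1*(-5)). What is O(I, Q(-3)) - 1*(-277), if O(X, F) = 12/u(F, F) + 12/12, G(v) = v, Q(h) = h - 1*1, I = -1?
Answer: 5234/19 ≈ 275.47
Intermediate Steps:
Q(h) = -1 + h (Q(h) = h - 1 = -1 + h)
u(M, D) = -4/(5 + D) + 3/D (u(M, D) = 3/D - 4/(D - 1*(-5)) = 3/D - 4/(D + 5) = 3/D - 4/(5 + D) = -4/(5 + D) + 3/D)
O(X, F) = 1 + 12*F*(5 + F)/(15 - F) (O(X, F) = 12/(((15 - F)/(F*(5 + F)))) + 12/12 = 12*(F*(5 + F)/(15 - F)) + 12*(1/12) = 12*F*(5 + F)/(15 - F) + 1 = 1 + 12*F*(5 + F)/(15 - F))
O(I, Q(-3)) - 1*(-277) = (15 - (-1 - 3) + 12*(-1 - 3)*(5 + (-1 - 3)))/(15 - (-1 - 3)) - 1*(-277) = (15 - 1*(-4) + 12*(-4)*(5 - 4))/(15 - 1*(-4)) + 277 = (15 + 4 + 12*(-4)*1)/(15 + 4) + 277 = (15 + 4 - 48)/19 + 277 = (1/19)*(-29) + 277 = -29/19 + 277 = 5234/19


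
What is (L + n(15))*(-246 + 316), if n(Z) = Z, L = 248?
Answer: 18410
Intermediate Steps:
(L + n(15))*(-246 + 316) = (248 + 15)*(-246 + 316) = 263*70 = 18410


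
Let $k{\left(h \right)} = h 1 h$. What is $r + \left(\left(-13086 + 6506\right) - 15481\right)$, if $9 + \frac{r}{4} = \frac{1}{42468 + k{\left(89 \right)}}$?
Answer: $- \frac{1113445729}{50389} \approx -22097.0$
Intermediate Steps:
$k{\left(h \right)} = h^{2}$ ($k{\left(h \right)} = h h = h^{2}$)
$r = - \frac{1814000}{50389}$ ($r = -36 + \frac{4}{42468 + 89^{2}} = -36 + \frac{4}{42468 + 7921} = -36 + \frac{4}{50389} = - \frac{1814000}{50389} \approx -36.0$)
$r + \left(\left(-13086 + 6506\right) - 15481\right) = - \frac{1814000}{50389} + \left(\left(-13086 + 6506\right) - 15481\right) = - \frac{1814000}{50389} - 22061 = - \frac{1113445729}{50389}$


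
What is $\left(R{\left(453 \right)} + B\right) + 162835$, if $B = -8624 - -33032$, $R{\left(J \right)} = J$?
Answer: $187696$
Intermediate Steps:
$B = 24408$ ($B = -8624 + 33032 = 24408$)
$\left(R{\left(453 \right)} + B\right) + 162835 = \left(453 + 24408\right) + 162835 = 24861 + 162835 = 187696$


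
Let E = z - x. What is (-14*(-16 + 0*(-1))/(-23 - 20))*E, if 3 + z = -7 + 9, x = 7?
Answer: 1792/43 ≈ 41.674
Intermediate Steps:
z = -1 (z = -3 + (-7 + 9) = -3 + 2 = -1)
E = -8 (E = -1 - 1*7 = -1 - 7 = -8)
(-14*(-16 + 0*(-1))/(-23 - 20))*E = -14*(-16 + 0*(-1))/(-23 - 20)*(-8) = -14*(-16 + 0)/(-43)*(-8) = -(-224)*(-1)/43*(-8) = -14*16/43*(-8) = -224/43*(-8) = 1792/43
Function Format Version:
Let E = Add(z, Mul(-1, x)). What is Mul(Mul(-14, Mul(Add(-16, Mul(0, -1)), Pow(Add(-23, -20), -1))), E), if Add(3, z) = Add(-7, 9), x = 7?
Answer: Rational(1792, 43) ≈ 41.674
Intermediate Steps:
z = -1 (z = Add(-3, Add(-7, 9)) = Add(-3, 2) = -1)
E = -8 (E = Add(-1, Mul(-1, 7)) = Add(-1, -7) = -8)
Mul(Mul(-14, Mul(Add(-16, Mul(0, -1)), Pow(Add(-23, -20), -1))), E) = Mul(Mul(-14, Mul(Add(-16, Mul(0, -1)), Pow(Add(-23, -20), -1))), -8) = Mul(Mul(-14, Mul(Add(-16, 0), Pow(-43, -1))), -8) = Mul(Mul(-14, Mul(-16, Rational(-1, 43))), -8) = Mul(Mul(-14, Rational(16, 43)), -8) = Mul(Rational(-224, 43), -8) = Rational(1792, 43)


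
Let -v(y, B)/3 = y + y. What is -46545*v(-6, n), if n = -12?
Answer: -1675620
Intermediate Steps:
v(y, B) = -6*y (v(y, B) = -3*(y + y) = -6*y)
-46545*v(-6, n) = -(-279270)*(-6) = -46545*36 = -1675620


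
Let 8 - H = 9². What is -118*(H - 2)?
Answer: 8850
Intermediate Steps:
H = -73 (H = 8 - 1*9² = 8 - 1*81 = 8 - 81 = -73)
-118*(H - 2) = -118*(-73 - 2) = -118*(-75) = 8850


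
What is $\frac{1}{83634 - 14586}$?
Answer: $\frac{1}{69048} \approx 1.4483 \cdot 10^{-5}$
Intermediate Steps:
$\frac{1}{83634 - 14586} = \frac{1}{69048}$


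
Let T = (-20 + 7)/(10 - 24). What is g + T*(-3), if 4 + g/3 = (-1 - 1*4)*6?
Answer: -1467/14 ≈ -104.79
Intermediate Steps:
g = -102 (g = -12 + 3*((-1 - 1*4)*6) = -12 + 3*((-1 - 4)*6) = -12 + 3*(-5*6) = -12 + 3*(-30) = -12 - 90 = -102)
T = 13/14 (T = -13/(-14) = -13*(-1/14) = 13/14 ≈ 0.92857)
g + T*(-3) = -102 + (13/14)*(-3) = -102 - 39/14 = -1467/14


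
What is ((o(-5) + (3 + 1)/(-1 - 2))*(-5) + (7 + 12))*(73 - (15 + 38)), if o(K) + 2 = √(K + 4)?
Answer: 2140/3 - 100*I ≈ 713.33 - 100.0*I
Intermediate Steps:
o(K) = -2 + √(4 + K) (o(K) = -2 + √(K + 4) = -2 + √(4 + K))
((o(-5) + (3 + 1)/(-1 - 2))*(-5) + (7 + 12))*(73 - (15 + 38)) = (((-2 + √(4 - 5)) + (3 + 1)/(-1 - 2))*(-5) + (7 + 12))*(73 - (15 + 38)) = (((-2 + √(-1)) + 4/(-3))*(-5) + 19)*(73 - 1*53) = (((-2 + I) + 4*(-⅓))*(-5) + 19)*(73 - 53) = (((-2 + I) - 4/3)*(-5) + 19)*20 = ((-10/3 + I)*(-5) + 19)*20 = ((50/3 - 5*I) + 19)*20 = (107/3 - 5*I)*20 = 2140/3 - 100*I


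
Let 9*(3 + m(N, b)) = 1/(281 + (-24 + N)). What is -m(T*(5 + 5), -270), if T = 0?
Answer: 6938/2313 ≈ 2.9996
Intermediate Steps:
m(N, b) = -3 + 1/(9*(257 + N)) (m(N, b) = -3 + 1/(9*(281 + (-24 + N))) = -3 + 1/(9*(257 + N)))
-m(T*(5 + 5), -270) = -(-6938 - 0*(5 + 5))/(9*(257 + 0*(5 + 5))) = -(-6938 - 0*10)/(9*(257 + 0*10)) = -(-6938 - 27*0)/(9*(257 + 0)) = -(-6938 + 0)/(9*257) = -(-6938)/(9*257) = -1*(-6938/2313) = 6938/2313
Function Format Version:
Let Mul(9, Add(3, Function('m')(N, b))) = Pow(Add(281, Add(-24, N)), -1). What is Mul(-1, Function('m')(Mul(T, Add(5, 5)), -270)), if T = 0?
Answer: Rational(6938, 2313) ≈ 2.9996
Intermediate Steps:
Function('m')(N, b) = Add(-3, Mul(Rational(1, 9), Pow(Add(257, N), -1))) (Function('m')(N, b) = Add(-3, Mul(Rational(1, 9), Pow(Add(281, Add(-24, N)), -1))) = Add(-3, Mul(Rational(1, 9), Pow(Add(257, N), -1))))
Mul(-1, Function('m')(Mul(T, Add(5, 5)), -270)) = Mul(-1, Mul(Rational(1, 9), Pow(Add(257, Mul(0, Add(5, 5))), -1), Add(-6938, Mul(-27, Mul(0, Add(5, 5)))))) = Mul(-1, Mul(Rational(1, 9), Pow(Add(257, Mul(0, 10)), -1), Add(-6938, Mul(-27, Mul(0, 10))))) = Mul(-1, Mul(Rational(1, 9), Pow(Add(257, 0), -1), Add(-6938, Mul(-27, 0)))) = Mul(-1, Mul(Rational(1, 9), Pow(257, -1), Add(-6938, 0))) = Mul(-1, Mul(Rational(1, 9), Rational(1, 257), -6938)) = Mul(-1, Rational(-6938, 2313)) = Rational(6938, 2313)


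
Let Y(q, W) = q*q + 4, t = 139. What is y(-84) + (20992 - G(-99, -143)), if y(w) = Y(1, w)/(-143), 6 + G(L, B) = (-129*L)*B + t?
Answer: 264137011/143 ≈ 1.8471e+6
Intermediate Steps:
Y(q, W) = 4 + q² (Y(q, W) = q² + 4 = 4 + q²)
G(L, B) = 133 - 129*B*L (G(L, B) = -6 + ((-129*L)*B + 139) = -6 + (-129*B*L + 139) = -6 + (139 - 129*B*L) = 133 - 129*B*L)
y(w) = -5/143 (y(w) = (4 + 1²)/(-143) = (4 + 1)*(-1/143) = 5*(-1/143) = -5/143)
y(-84) + (20992 - G(-99, -143)) = -5/143 + (20992 - (133 - 129*(-143)*(-99))) = -5/143 + (20992 - (133 - 1826253)) = -5/143 + (20992 - 1*(-1826120)) = -5/143 + (20992 + 1826120) = -5/143 + 1847112 = 264137011/143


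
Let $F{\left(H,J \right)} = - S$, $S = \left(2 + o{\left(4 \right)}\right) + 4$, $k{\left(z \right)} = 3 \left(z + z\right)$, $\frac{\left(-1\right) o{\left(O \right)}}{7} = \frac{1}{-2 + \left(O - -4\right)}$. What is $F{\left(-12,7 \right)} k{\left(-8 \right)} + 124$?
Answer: $356$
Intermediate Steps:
$o{\left(O \right)} = - \frac{7}{2 + O}$ ($o{\left(O \right)} = - \frac{7}{-2 + \left(O - -4\right)} = - \frac{7}{-2 + \left(O + 4\right)} = - \frac{7}{-2 + \left(4 + O\right)} = - \frac{7}{2 + O}$)
$k{\left(z \right)} = 6 z$ ($k{\left(z \right)} = 3 \cdot 2 z = 6 z$)
$S = \frac{29}{6}$ ($S = \left(2 - \frac{7}{2 + 4}\right) + 4 = \left(2 - \frac{7}{6}\right) + 4 = \frac{5}{6} + 4 = \frac{29}{6} \approx 4.8333$)
$F{\left(H,J \right)} = - \frac{29}{6}$ ($F{\left(H,J \right)} = \left(-1\right) \frac{29}{6} = - \frac{29}{6}$)
$F{\left(-12,7 \right)} k{\left(-8 \right)} + 124 = - \frac{29 \cdot 6 \left(-8\right)}{6} + 124 = \left(- \frac{29}{6}\right) \left(-48\right) + 124 = 232 + 124 = 356$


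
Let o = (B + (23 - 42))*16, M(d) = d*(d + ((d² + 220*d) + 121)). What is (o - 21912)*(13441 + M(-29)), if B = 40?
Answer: -3698212704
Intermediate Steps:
M(d) = d*(121 + d² + 221*d) (M(d) = d*(d + (121 + d² + 220*d)) = d*(121 + d² + 221*d))
o = 336 (o = (40 + (23 - 42))*16 = (40 - 19)*16 = 21*16 = 336)
(o - 21912)*(13441 + M(-29)) = (336 - 21912)*(13441 - 29*(121 + (-29)² + 221*(-29))) = -21576*(13441 - 29*(121 + 841 - 6409)) = -21576*(13441 - 29*(-5447)) = -21576*(13441 + 157963) = -21576*171404 = -3698212704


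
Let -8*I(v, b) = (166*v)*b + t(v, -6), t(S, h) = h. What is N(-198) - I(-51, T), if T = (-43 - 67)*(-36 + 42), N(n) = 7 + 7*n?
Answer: 2788261/4 ≈ 6.9707e+5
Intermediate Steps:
T = -660 (T = -110*6 = -660)
I(v, b) = 3/4 - 83*b*v/4 (I(v, b) = -((166*v)*b - 6)/8 = -(166*b*v - 6)/8 = -(-6 + 166*b*v)/8 = 3/4 - 83*b*v/4)
N(-198) - I(-51, T) = (7 + 7*(-198)) - (3/4 - 83/4*(-660)*(-51)) = (7 - 1386) - (3/4 - 698445) = -1379 - 1*(-2793777/4) = -1379 + 2793777/4 = 2788261/4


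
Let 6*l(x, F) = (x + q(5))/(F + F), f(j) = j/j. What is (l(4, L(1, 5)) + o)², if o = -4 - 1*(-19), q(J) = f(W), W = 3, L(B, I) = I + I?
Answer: 130321/576 ≈ 226.25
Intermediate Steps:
L(B, I) = 2*I
f(j) = 1
q(J) = 1
o = 15 (o = -4 + 19 = 15)
l(x, F) = (1 + x)/(12*F) (l(x, F) = ((x + 1)/(F + F))/6 = ((1 + x)/((2*F)))/6 = ((1 + x)*(1/(2*F)))/6 = ((1 + x)/(2*F))/6 = (1 + x)/(12*F))
(l(4, L(1, 5)) + o)² = ((1 + 4)/(12*((2*5))) + 15)² = ((1/12)*5/10 + 15)² = ((1/12)*(⅒)*5 + 15)² = (1/24 + 15)² = (361/24)² = 130321/576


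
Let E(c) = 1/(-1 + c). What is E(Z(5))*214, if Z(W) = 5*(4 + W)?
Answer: 107/22 ≈ 4.8636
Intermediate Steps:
Z(W) = 20 + 5*W
E(Z(5))*214 = 214/(-1 + (20 + 5*5)) = 214/(-1 + (20 + 25)) = 214/(-1 + 45) = 214/44 = (1/44)*214 = 107/22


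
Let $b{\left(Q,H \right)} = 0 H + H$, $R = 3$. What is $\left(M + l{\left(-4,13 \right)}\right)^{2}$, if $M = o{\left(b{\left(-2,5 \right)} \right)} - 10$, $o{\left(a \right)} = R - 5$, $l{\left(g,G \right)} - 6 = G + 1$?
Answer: $64$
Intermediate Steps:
$l{\left(g,G \right)} = 7 + G$ ($l{\left(g,G \right)} = 6 + \left(G + 1\right) = 6 + \left(1 + G\right) = 7 + G$)
$b{\left(Q,H \right)} = H$ ($b{\left(Q,H \right)} = 0 + H = H$)
$o{\left(a \right)} = -2$ ($o{\left(a \right)} = 3 - 5 = -2$)
$M = -12$ ($M = -2 - 10 = -12$)
$\left(M + l{\left(-4,13 \right)}\right)^{2} = \left(-12 + \left(7 + 13\right)\right)^{2} = \left(-12 + 20\right)^{2} = 8^{2} = 64$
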